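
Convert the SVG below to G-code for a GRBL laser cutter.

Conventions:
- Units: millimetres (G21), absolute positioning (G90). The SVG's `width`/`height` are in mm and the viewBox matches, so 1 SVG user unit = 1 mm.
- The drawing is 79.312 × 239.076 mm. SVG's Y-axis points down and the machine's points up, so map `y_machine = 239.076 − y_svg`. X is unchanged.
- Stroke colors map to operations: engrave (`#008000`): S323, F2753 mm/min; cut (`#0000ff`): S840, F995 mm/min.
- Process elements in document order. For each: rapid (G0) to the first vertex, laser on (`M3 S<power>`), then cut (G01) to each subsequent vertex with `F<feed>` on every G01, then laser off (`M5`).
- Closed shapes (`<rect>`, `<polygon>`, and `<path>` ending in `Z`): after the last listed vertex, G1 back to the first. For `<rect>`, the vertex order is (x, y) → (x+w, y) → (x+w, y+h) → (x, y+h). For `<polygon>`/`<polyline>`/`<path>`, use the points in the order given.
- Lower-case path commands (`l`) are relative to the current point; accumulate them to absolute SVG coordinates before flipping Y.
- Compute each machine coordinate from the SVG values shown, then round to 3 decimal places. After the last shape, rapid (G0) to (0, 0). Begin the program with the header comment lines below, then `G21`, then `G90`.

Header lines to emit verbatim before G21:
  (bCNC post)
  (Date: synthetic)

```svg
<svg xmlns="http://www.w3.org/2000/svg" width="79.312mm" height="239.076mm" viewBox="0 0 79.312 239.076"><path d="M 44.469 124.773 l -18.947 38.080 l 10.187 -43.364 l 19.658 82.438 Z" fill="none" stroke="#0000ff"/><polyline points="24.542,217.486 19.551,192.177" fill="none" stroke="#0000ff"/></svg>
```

1 u = 1 mm; y_m = 239.076 − y.

[1] `<path>` closed polygon, #0000ff→cut S840 F995: (44.469,114.303) → (25.522,76.223) → (35.709,119.587) → (55.367,37.149) → (44.469,114.303) (closed)

[2] `<polyline>` line segment, #0000ff→cut S840 F995: (24.542,21.590) → (19.551,46.899)

(bCNC post)
(Date: synthetic)
G21
G90
G0 X44.469 Y114.303
M3 S840
G01 X25.522 Y76.223 F995
G01 X35.709 Y119.587 F995
G01 X55.367 Y37.149 F995
G01 X44.469 Y114.303 F995
M5
G0 X24.542 Y21.590
M3 S840
G01 X19.551 Y46.899 F995
M5
G0 X0.000 Y0.000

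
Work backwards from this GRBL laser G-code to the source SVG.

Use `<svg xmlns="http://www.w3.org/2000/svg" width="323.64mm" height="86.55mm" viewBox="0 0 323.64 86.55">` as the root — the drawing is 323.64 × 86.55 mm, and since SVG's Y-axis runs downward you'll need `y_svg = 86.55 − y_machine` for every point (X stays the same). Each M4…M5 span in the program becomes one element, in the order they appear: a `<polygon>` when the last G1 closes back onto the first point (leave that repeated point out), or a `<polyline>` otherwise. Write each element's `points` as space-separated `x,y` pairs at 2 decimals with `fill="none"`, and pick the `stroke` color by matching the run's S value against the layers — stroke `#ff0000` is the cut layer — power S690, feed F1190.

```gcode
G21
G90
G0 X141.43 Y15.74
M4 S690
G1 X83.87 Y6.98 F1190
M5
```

Machine Y-up, SVG Y-down with viewBox height 86.55, so y_svg = 86.55 − y_machine; X carries over. Every run uses S690, so all elements get stroke `#ff0000` (cut).

Run 1: The run is open, so emit a `<polyline>` with points (Y-flipped): 141.43,70.81 83.87,79.57.

<svg xmlns="http://www.w3.org/2000/svg" width="323.64mm" height="86.55mm" viewBox="0 0 323.64 86.55">
  <polyline points="141.43,70.81 83.87,79.57" fill="none" stroke="#ff0000"/>
</svg>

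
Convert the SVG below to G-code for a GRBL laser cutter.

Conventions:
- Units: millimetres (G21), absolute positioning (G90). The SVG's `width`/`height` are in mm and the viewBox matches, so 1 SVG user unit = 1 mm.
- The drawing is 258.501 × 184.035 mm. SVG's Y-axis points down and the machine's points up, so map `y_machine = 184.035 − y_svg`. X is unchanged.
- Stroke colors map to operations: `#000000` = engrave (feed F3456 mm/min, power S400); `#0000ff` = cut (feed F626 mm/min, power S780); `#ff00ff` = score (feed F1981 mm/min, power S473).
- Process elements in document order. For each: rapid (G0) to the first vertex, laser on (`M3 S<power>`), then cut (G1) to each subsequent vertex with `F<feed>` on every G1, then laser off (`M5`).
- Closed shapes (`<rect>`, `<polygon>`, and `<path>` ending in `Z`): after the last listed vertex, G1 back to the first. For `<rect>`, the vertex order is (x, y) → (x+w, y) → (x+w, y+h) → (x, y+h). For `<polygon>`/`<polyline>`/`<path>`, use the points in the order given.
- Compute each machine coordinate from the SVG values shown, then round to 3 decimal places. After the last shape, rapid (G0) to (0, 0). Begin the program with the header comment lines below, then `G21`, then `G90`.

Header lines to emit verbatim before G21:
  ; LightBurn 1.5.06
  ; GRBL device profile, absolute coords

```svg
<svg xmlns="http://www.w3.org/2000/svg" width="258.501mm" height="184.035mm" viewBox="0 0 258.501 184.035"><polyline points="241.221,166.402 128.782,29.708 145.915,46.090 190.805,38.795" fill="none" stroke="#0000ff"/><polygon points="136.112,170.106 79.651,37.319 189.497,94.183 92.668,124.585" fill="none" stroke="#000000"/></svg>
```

; LightBurn 1.5.06
; GRBL device profile, absolute coords
G21
G90
G0 X241.221 Y17.633
M3 S780
G1 X128.782 Y154.327 F626
G1 X145.915 Y137.945 F626
G1 X190.805 Y145.240 F626
M5
G0 X136.112 Y13.929
M3 S400
G1 X79.651 Y146.716 F3456
G1 X189.497 Y89.852 F3456
G1 X92.668 Y59.450 F3456
G1 X136.112 Y13.929 F3456
M5
G0 X0.000 Y0.000

1 u = 1 mm; y_m = 184.035 − y.

[1] `<polyline>` open polyline, #0000ff→cut S780 F626: (241.221,17.633) → (128.782,154.327) → (145.915,137.945) → (190.805,145.240)

[2] `<polygon>` closed polygon, #000000→engrave S400 F3456: (136.112,13.929) → (79.651,146.716) → (189.497,89.852) → (92.668,59.450) → (136.112,13.929) (closed)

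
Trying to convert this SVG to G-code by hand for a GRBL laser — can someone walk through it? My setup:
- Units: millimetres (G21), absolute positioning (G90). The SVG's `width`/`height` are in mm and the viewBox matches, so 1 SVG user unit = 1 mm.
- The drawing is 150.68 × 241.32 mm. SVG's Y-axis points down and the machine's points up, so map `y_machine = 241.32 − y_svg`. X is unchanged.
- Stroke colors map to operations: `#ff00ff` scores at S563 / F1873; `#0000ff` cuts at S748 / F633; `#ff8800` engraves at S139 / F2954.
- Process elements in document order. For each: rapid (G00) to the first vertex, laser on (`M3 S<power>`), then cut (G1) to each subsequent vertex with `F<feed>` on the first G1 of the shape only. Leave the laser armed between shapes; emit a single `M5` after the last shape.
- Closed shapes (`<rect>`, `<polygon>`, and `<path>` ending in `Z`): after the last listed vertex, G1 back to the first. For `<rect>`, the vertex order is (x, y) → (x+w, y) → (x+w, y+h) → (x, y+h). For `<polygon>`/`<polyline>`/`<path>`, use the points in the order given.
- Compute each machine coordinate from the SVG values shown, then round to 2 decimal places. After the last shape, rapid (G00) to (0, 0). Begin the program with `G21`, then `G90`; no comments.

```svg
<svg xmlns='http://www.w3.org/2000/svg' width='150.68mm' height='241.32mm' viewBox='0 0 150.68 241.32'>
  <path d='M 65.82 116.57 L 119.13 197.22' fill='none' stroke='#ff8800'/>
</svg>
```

G21
G90
G00 X65.82 Y124.75
M3 S139
G1 X119.13 Y44.10 F2954
M5
G00 X0.00 Y0.00

viewBox `0 0 150.68 241.32` with mm width/height → 1 unit = 1 mm. Flip: y_m = 241.32 − y_svg.

**Shape 1** — `<path>` line segment, stroke `#ff8800` → engrave (S139, F2954). Machine vertices: (65.82,124.75) → (119.13,44.10). Open path.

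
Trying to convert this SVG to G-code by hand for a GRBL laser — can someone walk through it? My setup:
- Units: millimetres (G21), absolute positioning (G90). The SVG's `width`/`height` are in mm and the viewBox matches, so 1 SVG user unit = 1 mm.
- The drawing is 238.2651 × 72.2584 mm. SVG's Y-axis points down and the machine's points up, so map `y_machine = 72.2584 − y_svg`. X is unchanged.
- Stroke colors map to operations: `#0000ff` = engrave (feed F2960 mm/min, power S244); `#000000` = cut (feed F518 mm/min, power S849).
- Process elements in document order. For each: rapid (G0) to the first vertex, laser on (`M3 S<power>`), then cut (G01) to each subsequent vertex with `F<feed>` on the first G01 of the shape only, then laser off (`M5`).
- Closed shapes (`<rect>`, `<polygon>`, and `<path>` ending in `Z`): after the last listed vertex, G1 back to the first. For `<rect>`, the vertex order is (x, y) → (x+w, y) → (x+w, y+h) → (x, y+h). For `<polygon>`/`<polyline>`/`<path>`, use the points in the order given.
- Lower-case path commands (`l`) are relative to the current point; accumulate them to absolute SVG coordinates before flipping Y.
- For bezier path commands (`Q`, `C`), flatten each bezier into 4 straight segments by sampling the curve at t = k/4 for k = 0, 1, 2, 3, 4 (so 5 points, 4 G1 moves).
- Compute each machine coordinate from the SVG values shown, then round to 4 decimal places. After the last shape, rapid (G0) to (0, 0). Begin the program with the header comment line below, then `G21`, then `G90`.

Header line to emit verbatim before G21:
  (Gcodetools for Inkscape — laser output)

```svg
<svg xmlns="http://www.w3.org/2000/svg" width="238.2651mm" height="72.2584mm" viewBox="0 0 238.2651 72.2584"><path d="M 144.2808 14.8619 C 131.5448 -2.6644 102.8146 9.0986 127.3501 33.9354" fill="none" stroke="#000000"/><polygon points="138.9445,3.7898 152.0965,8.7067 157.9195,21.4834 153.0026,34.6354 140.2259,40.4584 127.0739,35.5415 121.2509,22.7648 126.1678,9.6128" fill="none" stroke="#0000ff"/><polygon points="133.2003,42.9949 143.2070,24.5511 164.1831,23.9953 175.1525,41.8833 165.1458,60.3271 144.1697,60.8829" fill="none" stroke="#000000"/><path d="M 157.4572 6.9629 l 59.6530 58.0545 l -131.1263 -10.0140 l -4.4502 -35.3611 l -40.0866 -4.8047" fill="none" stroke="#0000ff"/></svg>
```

1 u = 1 mm; y_m = 72.2584 − y.

[1] `<path>` cubic bezier, #000000→cut S849 F518: (144.2808,57.3965) → (132.8121,65.3028) → (121.8386,63.7459) → (117.8536,54.2459) → (127.3501,38.3230)

[2] `<polygon>` regular polygon, #0000ff→engrave S244 F2960: (138.9445,68.4686) → (152.0965,63.5517) → (157.9195,50.7750) → (153.0026,37.6230) → (140.2259,31.8000) → (127.0739,36.7169) → (121.2509,49.4936) → (126.1678,62.6456) → (138.9445,68.4686) (closed)

[3] `<polygon>` regular polygon, #000000→cut S849 F518: (133.2003,29.2635) → (143.2070,47.7073) → (164.1831,48.2631) → (175.1525,30.3751) → (165.1458,11.9313) → (144.1697,11.3755) → (133.2003,29.2635) (closed)

[4] `<path>` open polyline, #0000ff→engrave S244 F2960: (157.4572,65.2955) → (217.1102,7.2410) → (85.9839,17.2550) → (81.5337,52.6161) → (41.4471,57.4208)

(Gcodetools for Inkscape — laser output)
G21
G90
G0 X144.2808 Y57.3965
M3 S849
G01 X132.8121 Y65.3028 F518
G01 X121.8386 Y63.7459
G01 X117.8536 Y54.2459
G01 X127.3501 Y38.3230
M5
G0 X138.9445 Y68.4686
M3 S244
G01 X152.0965 Y63.5517 F2960
G01 X157.9195 Y50.7750
G01 X153.0026 Y37.6230
G01 X140.2259 Y31.8000
G01 X127.0739 Y36.7169
G01 X121.2509 Y49.4936
G01 X126.1678 Y62.6456
G01 X138.9445 Y68.4686
M5
G0 X133.2003 Y29.2635
M3 S849
G01 X143.2070 Y47.7073 F518
G01 X164.1831 Y48.2631
G01 X175.1525 Y30.3751
G01 X165.1458 Y11.9313
G01 X144.1697 Y11.3755
G01 X133.2003 Y29.2635
M5
G0 X157.4572 Y65.2955
M3 S244
G01 X217.1102 Y7.2410 F2960
G01 X85.9839 Y17.2550
G01 X81.5337 Y52.6161
G01 X41.4471 Y57.4208
M5
G0 X0.0000 Y0.0000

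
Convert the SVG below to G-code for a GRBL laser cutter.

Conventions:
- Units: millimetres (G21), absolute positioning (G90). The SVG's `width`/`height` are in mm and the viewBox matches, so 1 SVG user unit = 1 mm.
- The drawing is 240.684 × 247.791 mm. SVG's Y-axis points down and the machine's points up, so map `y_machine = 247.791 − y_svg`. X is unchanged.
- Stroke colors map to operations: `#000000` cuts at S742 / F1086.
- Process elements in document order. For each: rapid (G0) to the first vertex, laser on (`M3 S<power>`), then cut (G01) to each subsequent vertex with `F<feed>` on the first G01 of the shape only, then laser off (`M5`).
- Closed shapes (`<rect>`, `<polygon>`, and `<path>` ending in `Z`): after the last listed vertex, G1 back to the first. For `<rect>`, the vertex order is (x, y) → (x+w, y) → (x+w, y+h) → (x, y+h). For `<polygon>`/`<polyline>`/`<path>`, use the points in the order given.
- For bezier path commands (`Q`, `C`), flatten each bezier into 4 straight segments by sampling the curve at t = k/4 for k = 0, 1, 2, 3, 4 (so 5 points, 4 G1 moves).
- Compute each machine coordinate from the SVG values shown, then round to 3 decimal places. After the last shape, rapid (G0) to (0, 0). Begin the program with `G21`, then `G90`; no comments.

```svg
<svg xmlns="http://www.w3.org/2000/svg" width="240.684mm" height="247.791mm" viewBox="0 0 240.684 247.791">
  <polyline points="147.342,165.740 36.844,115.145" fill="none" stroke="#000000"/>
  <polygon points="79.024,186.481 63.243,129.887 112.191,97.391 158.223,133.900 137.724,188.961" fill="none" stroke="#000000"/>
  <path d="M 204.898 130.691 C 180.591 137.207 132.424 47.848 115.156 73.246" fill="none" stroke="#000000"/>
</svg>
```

G21
G90
G0 X147.342 Y82.051
M3 S742
G01 X36.844 Y132.646 F1086
M5
G0 X79.024 Y61.310
M3 S742
G01 X63.243 Y117.904 F1086
G01 X112.191 Y150.400
G01 X158.223 Y113.891
G01 X137.724 Y58.830
G01 X79.024 Y61.310
M5
G0 X204.898 Y117.100
M3 S742
G01 X183.050 Y126.898 F1086
G01 X157.387 Y152.903
G01 X133.045 Y175.368
G01 X115.156 Y174.545
M5
G0 X0.000 Y0.000

1 u = 1 mm; y_m = 247.791 − y.

[1] `<polyline>` line segment, #000000→cut S742 F1086: (147.342,82.051) → (36.844,132.646)

[2] `<polygon>` regular polygon, #000000→cut S742 F1086: (79.024,61.310) → (63.243,117.904) → (112.191,150.400) → (158.223,113.891) → (137.724,58.830) → (79.024,61.310) (closed)

[3] `<path>` cubic bezier, #000000→cut S742 F1086: (204.898,117.100) → (183.050,126.898) → (157.387,152.903) → (133.045,175.368) → (115.156,174.545)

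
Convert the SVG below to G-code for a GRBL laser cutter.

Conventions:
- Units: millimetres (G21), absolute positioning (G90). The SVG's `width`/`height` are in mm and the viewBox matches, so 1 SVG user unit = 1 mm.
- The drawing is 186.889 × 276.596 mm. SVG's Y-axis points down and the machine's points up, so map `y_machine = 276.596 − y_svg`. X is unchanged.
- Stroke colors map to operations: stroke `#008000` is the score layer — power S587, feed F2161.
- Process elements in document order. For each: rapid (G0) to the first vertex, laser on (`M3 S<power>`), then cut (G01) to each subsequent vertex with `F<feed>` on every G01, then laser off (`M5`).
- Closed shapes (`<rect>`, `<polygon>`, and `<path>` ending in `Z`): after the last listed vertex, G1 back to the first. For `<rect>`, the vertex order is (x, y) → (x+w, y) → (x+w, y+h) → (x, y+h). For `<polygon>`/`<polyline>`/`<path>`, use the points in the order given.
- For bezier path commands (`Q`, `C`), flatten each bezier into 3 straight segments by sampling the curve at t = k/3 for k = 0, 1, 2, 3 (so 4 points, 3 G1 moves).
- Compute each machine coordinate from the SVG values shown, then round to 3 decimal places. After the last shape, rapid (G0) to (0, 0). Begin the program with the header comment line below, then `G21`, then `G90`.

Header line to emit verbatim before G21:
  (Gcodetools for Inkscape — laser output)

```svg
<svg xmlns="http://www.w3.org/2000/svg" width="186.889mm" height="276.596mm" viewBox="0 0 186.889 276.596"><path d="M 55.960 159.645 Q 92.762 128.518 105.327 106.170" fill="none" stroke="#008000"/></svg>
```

1 u = 1 mm; y_m = 276.596 − y.

[1] `<path>` quadratic bezier, #008000→score S587 F2161: (55.960,116.951) → (77.802,136.727) → (94.257,154.552) → (105.327,170.426)

(Gcodetools for Inkscape — laser output)
G21
G90
G0 X55.960 Y116.951
M3 S587
G01 X77.802 Y136.727 F2161
G01 X94.257 Y154.552 F2161
G01 X105.327 Y170.426 F2161
M5
G0 X0.000 Y0.000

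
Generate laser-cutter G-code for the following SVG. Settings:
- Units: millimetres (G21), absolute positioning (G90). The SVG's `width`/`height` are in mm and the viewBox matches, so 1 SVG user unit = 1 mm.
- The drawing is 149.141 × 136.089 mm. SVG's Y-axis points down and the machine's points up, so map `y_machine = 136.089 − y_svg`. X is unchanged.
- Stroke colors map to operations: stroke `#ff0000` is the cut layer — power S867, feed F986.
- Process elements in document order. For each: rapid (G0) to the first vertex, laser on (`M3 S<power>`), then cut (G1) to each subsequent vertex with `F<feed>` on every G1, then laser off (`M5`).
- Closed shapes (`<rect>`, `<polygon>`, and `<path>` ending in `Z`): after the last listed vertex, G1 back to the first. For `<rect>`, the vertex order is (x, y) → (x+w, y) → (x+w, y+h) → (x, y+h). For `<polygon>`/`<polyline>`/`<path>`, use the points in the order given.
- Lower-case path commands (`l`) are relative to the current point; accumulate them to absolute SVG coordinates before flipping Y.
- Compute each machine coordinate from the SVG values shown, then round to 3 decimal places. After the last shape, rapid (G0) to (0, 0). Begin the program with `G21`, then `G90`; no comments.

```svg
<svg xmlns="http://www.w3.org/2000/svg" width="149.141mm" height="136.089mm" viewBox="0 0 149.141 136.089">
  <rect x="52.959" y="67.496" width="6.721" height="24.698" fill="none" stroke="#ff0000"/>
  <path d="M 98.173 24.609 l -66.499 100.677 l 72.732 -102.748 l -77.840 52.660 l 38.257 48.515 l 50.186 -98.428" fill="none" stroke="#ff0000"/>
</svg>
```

Since the viewBox matches the mm dimensions, user units are millimetres directly. The only transform is the Y-flip y_m = 136.089 − y_svg.

Shape 1 is a rectangle drawn with `<rect>`. Its stroke #ff0000 means cut at S867, F986. After flipping Y the toolpath is (52.959,68.593) → (59.680,68.593) → (59.680,43.895) → (52.959,43.895) → (52.959,68.593), returning to the start.

Shape 2 is a open polyline drawn with `<path>`. Its stroke #ff0000 means cut at S867, F986. After flipping Y the toolpath is (98.173,111.480) → (31.674,10.803) → (104.406,113.551) → (26.566,60.891) → (64.823,12.376) → (115.009,110.804).

G21
G90
G0 X52.959 Y68.593
M3 S867
G1 X59.680 Y68.593 F986
G1 X59.680 Y43.895 F986
G1 X52.959 Y43.895 F986
G1 X52.959 Y68.593 F986
M5
G0 X98.173 Y111.480
M3 S867
G1 X31.674 Y10.803 F986
G1 X104.406 Y113.551 F986
G1 X26.566 Y60.891 F986
G1 X64.823 Y12.376 F986
G1 X115.009 Y110.804 F986
M5
G0 X0.000 Y0.000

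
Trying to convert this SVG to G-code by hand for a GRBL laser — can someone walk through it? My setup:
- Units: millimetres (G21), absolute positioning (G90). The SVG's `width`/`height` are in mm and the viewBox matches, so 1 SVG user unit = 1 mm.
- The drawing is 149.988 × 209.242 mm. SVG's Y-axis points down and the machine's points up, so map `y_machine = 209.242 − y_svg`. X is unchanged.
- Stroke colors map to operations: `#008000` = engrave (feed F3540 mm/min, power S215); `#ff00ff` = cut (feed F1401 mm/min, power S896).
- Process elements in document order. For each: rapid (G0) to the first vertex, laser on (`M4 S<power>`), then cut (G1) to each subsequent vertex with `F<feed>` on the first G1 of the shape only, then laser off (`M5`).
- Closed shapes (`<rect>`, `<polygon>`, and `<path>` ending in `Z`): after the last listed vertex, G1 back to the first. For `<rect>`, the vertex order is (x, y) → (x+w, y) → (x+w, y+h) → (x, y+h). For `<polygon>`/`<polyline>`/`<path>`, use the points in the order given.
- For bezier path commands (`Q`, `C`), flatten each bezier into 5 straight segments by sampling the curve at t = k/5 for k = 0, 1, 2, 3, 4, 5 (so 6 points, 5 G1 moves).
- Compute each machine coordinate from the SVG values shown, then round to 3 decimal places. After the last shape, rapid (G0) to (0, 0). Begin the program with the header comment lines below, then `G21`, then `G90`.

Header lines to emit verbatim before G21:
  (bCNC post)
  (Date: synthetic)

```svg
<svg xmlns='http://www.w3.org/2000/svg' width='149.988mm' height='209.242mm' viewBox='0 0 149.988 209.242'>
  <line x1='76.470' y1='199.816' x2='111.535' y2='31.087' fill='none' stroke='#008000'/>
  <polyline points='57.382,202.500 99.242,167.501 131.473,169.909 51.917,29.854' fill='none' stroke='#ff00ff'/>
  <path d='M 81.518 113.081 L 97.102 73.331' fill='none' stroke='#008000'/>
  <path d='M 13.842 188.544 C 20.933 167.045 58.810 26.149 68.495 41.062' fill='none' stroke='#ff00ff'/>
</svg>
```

(bCNC post)
(Date: synthetic)
G21
G90
G0 X76.470 Y9.426
M4 S215
G1 X111.535 Y178.155 F3540
M5
G0 X57.382 Y6.742
M4 S896
G1 X99.242 Y41.741 F1401
G1 X131.473 Y39.333
G1 X51.917 Y179.388
M5
G0 X81.518 Y96.161
M4 S215
G1 X97.102 Y135.911 F3540
M5
G0 X13.842 Y20.698
M4 S896
G1 X21.319 Y45.723 F1401
G1 X33.354 Y86.194
G1 X47.115 Y128.900
G1 X59.773 Y160.632
G1 X68.495 Y168.180
M5
G0 X0.000 Y0.000

Since the viewBox matches the mm dimensions, user units are millimetres directly. The only transform is the Y-flip y_m = 209.242 − y_svg.

Shape 1 is a line segment drawn with `<line>`. Its stroke #008000 means engrave at S215, F3540. After flipping Y the toolpath is (76.470,9.426) → (111.535,178.155).

Shape 2 is a open polyline drawn with `<polyline>`. Its stroke #ff00ff means cut at S896, F1401. After flipping Y the toolpath is (57.382,6.742) → (99.242,41.741) → (131.473,39.333) → (51.917,179.388).

Shape 3 is a line segment drawn with `<path>`. Its stroke #008000 means engrave at S215, F3540. After flipping Y the toolpath is (81.518,96.161) → (97.102,135.911).

Shape 4 is a cubic bezier drawn with `<path>`. Its stroke #ff00ff means cut at S896, F1401. After flipping Y the toolpath is (13.842,20.698) → (21.319,45.723) → (33.354,86.194) → (47.115,128.900) → (59.773,160.632) → (68.495,168.180).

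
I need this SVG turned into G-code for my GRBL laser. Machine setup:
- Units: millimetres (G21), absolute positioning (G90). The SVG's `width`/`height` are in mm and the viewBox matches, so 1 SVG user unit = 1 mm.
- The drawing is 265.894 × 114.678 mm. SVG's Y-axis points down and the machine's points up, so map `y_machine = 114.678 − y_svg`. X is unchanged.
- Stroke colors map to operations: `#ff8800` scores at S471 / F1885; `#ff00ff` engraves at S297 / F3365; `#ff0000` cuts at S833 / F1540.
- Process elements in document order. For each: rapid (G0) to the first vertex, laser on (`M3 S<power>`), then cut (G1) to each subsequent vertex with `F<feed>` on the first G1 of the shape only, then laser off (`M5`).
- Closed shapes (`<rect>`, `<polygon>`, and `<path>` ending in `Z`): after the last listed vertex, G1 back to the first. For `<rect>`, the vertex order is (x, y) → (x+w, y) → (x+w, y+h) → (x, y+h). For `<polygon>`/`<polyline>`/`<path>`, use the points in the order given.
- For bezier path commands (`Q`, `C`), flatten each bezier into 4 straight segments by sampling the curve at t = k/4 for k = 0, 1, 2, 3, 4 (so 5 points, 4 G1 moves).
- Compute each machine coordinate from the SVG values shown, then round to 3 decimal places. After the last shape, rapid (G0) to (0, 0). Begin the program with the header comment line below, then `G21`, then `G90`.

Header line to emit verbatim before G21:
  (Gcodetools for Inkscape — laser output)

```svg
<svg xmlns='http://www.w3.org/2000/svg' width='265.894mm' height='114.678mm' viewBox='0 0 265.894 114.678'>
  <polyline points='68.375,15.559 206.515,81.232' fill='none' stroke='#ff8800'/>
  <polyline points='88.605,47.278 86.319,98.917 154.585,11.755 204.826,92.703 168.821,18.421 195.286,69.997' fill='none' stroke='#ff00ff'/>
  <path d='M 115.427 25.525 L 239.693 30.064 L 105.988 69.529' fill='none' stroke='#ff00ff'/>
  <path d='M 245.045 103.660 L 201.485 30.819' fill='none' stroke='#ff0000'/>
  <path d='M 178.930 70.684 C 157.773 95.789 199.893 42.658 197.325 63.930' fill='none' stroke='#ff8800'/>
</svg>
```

(Gcodetools for Inkscape — laser output)
G21
G90
G0 X68.375 Y99.119
M3 S471
G1 X206.515 Y33.446 F1885
M5
G0 X88.605 Y67.400
M3 S297
G1 X86.319 Y15.761 F3365
G1 X154.585 Y102.923
G1 X204.826 Y21.975
G1 X168.821 Y96.257
G1 X195.286 Y44.681
M5
G0 X115.427 Y89.153
M3 S297
G1 X239.693 Y84.614 F3365
G1 X105.988 Y45.149
M5
G0 X245.045 Y11.018
M3 S833
G1 X201.485 Y83.859 F1540
M5
G0 X178.930 Y43.994
M3 S471
G1 X173.240 Y37.450 F1885
G1 X181.157 Y45.934
G1 X192.559 Y55.136
G1 X197.325 Y50.748
M5
G0 X0.000 Y0.000

Since the viewBox matches the mm dimensions, user units are millimetres directly. The only transform is the Y-flip y_m = 114.678 − y_svg.

Shape 1 is a line segment drawn with `<polyline>`. Its stroke #ff8800 means score at S471, F1885. After flipping Y the toolpath is (68.375,99.119) → (206.515,33.446).

Shape 2 is a open polyline drawn with `<polyline>`. Its stroke #ff00ff means engrave at S297, F3365. After flipping Y the toolpath is (88.605,67.400) → (86.319,15.761) → (154.585,102.923) → (204.826,21.975) → (168.821,96.257) → (195.286,44.681).

Shape 3 is a open polyline drawn with `<path>`. Its stroke #ff00ff means engrave at S297, F3365. After flipping Y the toolpath is (115.427,89.153) → (239.693,84.614) → (105.988,45.149).

Shape 4 is a line segment drawn with `<path>`. Its stroke #ff0000 means cut at S833, F1540. After flipping Y the toolpath is (245.045,11.018) → (201.485,83.859).

Shape 5 is a cubic bezier drawn with `<path>`. Its stroke #ff8800 means score at S471, F1885. After flipping Y the toolpath is (178.930,43.994) → (173.240,37.450) → (181.157,45.934) → (192.559,55.136) → (197.325,50.748).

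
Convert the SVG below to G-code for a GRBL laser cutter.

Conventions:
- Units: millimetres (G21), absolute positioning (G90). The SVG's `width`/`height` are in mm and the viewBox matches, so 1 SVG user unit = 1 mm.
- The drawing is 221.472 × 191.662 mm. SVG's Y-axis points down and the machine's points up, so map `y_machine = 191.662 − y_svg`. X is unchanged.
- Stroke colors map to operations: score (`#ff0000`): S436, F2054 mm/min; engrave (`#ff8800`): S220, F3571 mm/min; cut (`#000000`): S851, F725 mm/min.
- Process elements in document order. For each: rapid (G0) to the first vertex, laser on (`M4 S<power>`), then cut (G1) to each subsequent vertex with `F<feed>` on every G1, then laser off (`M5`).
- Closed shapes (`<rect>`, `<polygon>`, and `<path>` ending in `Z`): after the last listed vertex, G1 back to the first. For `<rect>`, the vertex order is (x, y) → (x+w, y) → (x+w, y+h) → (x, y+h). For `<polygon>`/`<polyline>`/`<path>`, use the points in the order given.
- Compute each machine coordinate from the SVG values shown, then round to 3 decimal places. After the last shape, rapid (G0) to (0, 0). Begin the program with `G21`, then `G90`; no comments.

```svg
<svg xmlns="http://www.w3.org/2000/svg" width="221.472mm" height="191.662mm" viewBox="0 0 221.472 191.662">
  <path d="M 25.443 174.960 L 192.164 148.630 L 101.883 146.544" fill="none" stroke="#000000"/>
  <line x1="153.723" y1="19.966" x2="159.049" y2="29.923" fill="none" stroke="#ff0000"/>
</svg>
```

G21
G90
G0 X25.443 Y16.702
M4 S851
G1 X192.164 Y43.032 F725
G1 X101.883 Y45.118 F725
M5
G0 X153.723 Y171.696
M4 S436
G1 X159.049 Y161.739 F2054
M5
G0 X0.000 Y0.000

Since the viewBox matches the mm dimensions, user units are millimetres directly. The only transform is the Y-flip y_m = 191.662 − y_svg.

Shape 1 is a open polyline drawn with `<path>`. Its stroke #000000 means cut at S851, F725. After flipping Y the toolpath is (25.443,16.702) → (192.164,43.032) → (101.883,45.118).

Shape 2 is a line segment drawn with `<line>`. Its stroke #ff0000 means score at S436, F2054. After flipping Y the toolpath is (153.723,171.696) → (159.049,161.739).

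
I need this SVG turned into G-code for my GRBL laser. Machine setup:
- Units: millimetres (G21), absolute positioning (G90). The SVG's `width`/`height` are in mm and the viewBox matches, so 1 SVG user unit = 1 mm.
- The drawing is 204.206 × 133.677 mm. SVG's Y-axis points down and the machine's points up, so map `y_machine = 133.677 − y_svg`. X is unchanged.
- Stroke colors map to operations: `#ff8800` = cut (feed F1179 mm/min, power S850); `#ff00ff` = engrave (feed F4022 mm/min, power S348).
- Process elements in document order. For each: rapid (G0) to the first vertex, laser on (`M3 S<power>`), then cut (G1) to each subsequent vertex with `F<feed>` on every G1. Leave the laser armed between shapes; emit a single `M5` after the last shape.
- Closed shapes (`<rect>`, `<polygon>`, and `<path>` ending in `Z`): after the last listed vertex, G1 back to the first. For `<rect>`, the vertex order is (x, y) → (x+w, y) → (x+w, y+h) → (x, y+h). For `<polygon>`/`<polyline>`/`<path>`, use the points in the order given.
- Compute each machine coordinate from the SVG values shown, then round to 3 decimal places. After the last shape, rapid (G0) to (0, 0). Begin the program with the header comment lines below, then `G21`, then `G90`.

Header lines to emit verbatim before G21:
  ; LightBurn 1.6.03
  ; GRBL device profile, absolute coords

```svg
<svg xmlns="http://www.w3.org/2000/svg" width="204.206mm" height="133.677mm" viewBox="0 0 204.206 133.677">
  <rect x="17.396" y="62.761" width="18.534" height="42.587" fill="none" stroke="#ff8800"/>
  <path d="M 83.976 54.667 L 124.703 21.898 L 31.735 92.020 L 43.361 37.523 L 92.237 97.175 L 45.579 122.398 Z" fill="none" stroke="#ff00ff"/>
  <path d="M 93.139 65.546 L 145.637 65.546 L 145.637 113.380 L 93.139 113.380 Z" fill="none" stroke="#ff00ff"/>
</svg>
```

; LightBurn 1.6.03
; GRBL device profile, absolute coords
G21
G90
G0 X17.396 Y70.916
M3 S850
G1 X35.930 Y70.916 F1179
G1 X35.930 Y28.329 F1179
G1 X17.396 Y28.329 F1179
G1 X17.396 Y70.916 F1179
G0 X83.976 Y79.010
M3 S348
G1 X124.703 Y111.779 F4022
G1 X31.735 Y41.657 F4022
G1 X43.361 Y96.154 F4022
G1 X92.237 Y36.502 F4022
G1 X45.579 Y11.279 F4022
G1 X83.976 Y79.010 F4022
G0 X93.139 Y68.131
M3 S348
G1 X145.637 Y68.131 F4022
G1 X145.637 Y20.297 F4022
G1 X93.139 Y20.297 F4022
G1 X93.139 Y68.131 F4022
M5
G0 X0.000 Y0.000

viewBox `0 0 204.206 133.677` with mm width/height → 1 unit = 1 mm. Flip: y_m = 133.677 − y_svg.

**Shape 1** — `<rect>` rectangle, stroke `#ff8800` → cut (S850, F1179). Machine vertices: (17.396,70.916) → (35.930,70.916) → (35.930,28.329) → (17.396,28.329) → (17.396,70.916). Closed: final G1 returns to the first vertex.

**Shape 2** — `<path>` closed polygon, stroke `#ff00ff` → engrave (S348, F4022). Machine vertices: (83.976,79.010) → (124.703,111.779) → (31.735,41.657) → (43.361,96.154) → (92.237,36.502) → (45.579,11.279) → (83.976,79.010). Closed: final G1 returns to the first vertex.

**Shape 3** — `<path>` rectangle, stroke `#ff00ff` → engrave (S348, F4022). Machine vertices: (93.139,68.131) → (145.637,68.131) → (145.637,20.297) → (93.139,20.297) → (93.139,68.131). Closed: final G1 returns to the first vertex.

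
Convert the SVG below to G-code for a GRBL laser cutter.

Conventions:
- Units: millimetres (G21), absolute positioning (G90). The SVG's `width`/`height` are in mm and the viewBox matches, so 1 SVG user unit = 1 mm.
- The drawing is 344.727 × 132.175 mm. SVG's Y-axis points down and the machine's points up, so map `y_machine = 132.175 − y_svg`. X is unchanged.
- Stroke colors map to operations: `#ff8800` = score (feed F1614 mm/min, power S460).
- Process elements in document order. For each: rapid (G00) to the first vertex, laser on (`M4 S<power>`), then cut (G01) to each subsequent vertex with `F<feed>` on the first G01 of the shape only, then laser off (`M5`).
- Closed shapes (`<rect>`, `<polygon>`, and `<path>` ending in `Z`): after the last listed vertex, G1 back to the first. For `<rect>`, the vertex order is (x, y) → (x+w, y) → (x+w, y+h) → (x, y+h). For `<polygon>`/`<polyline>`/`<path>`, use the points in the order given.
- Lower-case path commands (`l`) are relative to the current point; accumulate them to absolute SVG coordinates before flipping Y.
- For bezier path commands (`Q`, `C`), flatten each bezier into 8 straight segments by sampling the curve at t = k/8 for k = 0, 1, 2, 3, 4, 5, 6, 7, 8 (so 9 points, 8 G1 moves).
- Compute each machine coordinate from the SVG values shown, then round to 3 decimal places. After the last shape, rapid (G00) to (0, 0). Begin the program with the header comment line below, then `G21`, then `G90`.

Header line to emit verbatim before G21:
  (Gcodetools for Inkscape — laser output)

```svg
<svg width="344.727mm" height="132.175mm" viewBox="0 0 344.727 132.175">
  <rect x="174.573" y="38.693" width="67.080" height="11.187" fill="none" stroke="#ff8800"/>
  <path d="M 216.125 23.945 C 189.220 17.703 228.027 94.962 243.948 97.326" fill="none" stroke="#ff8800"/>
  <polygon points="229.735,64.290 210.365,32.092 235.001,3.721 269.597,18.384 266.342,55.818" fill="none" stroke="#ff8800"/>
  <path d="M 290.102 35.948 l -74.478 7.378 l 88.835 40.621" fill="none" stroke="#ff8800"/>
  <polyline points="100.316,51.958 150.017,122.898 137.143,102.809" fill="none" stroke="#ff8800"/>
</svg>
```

(Gcodetools for Inkscape — laser output)
G21
G90
G00 X174.573 Y93.482
M4 S460
G01 X241.653 Y93.482 F1614
G01 X241.653 Y82.295
G01 X174.573 Y82.295
G01 X174.573 Y93.482
M5
G00 X216.125 Y108.230
M4 S460
G01 X208.943 Y106.966 F1614
G01 X206.883 Y99.730
G01 X208.907 Y88.378
G01 X213.977 Y74.767
G01 X221.054 Y60.752
G01 X229.100 Y48.190
G01 X237.078 Y38.937
G01 X243.948 Y34.849
M5
G00 X229.735 Y67.885
M4 S460
G01 X210.365 Y100.083 F1614
G01 X235.001 Y128.454
G01 X269.597 Y113.791
G01 X266.342 Y76.357
G01 X229.735 Y67.885
M5
G00 X290.102 Y96.227
M4 S460
G01 X215.624 Y88.849 F1614
G01 X304.459 Y48.228
M5
G00 X100.316 Y80.217
M4 S460
G01 X150.017 Y9.277 F1614
G01 X137.143 Y29.366
M5
G00 X0.000 Y0.000

1 u = 1 mm; y_m = 132.175 − y.

[1] `<rect>` rectangle, #ff8800→score S460 F1614: (174.573,93.482) → (241.653,93.482) → (241.653,82.295) → (174.573,82.295) → (174.573,93.482) (closed)

[2] `<path>` cubic bezier, #ff8800→score S460 F1614: (216.125,108.230) → (208.943,106.966) → (206.883,99.730) → (208.907,88.378) → (213.977,74.767) → (221.054,60.752) → (229.100,48.190) → (237.078,38.937) → (243.948,34.849)

[3] `<polygon>` regular polygon, #ff8800→score S460 F1614: (229.735,67.885) → (210.365,100.083) → (235.001,128.454) → (269.597,113.791) → (266.342,76.357) → (229.735,67.885) (closed)

[4] `<path>` open polyline, #ff8800→score S460 F1614: (290.102,96.227) → (215.624,88.849) → (304.459,48.228)

[5] `<polyline>` open polyline, #ff8800→score S460 F1614: (100.316,80.217) → (150.017,9.277) → (137.143,29.366)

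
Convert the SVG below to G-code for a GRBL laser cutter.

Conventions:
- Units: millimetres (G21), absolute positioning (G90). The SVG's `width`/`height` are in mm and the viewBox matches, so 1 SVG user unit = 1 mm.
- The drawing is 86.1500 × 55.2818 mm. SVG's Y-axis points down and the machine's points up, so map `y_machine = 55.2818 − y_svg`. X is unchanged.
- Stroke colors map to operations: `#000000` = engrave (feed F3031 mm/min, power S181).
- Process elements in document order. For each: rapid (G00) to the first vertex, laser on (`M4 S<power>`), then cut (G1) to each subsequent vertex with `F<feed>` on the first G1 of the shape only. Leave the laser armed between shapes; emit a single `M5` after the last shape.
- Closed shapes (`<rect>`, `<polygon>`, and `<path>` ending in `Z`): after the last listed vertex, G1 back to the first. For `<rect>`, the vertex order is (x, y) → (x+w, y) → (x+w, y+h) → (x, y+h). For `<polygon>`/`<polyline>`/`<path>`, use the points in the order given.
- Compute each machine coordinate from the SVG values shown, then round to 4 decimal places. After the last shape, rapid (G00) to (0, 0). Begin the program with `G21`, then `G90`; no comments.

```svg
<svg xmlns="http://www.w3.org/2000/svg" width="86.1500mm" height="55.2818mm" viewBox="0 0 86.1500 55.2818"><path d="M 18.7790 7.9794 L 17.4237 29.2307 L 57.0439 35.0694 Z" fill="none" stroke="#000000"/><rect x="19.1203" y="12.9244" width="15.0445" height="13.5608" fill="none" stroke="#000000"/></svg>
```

1 u = 1 mm; y_m = 55.2818 − y.

[1] `<path>` closed polygon, #000000→engrave S181 F3031: (18.7790,47.3024) → (17.4237,26.0511) → (57.0439,20.2124) → (18.7790,47.3024) (closed)

[2] `<rect>` rectangle, #000000→engrave S181 F3031: (19.1203,42.3574) → (34.1648,42.3574) → (34.1648,28.7966) → (19.1203,28.7966) → (19.1203,42.3574) (closed)

G21
G90
G00 X18.7790 Y47.3024
M4 S181
G1 X17.4237 Y26.0511 F3031
G1 X57.0439 Y20.2124
G1 X18.7790 Y47.3024
G00 X19.1203 Y42.3574
M4 S181
G1 X34.1648 Y42.3574 F3031
G1 X34.1648 Y28.7966
G1 X19.1203 Y28.7966
G1 X19.1203 Y42.3574
M5
G00 X0.0000 Y0.0000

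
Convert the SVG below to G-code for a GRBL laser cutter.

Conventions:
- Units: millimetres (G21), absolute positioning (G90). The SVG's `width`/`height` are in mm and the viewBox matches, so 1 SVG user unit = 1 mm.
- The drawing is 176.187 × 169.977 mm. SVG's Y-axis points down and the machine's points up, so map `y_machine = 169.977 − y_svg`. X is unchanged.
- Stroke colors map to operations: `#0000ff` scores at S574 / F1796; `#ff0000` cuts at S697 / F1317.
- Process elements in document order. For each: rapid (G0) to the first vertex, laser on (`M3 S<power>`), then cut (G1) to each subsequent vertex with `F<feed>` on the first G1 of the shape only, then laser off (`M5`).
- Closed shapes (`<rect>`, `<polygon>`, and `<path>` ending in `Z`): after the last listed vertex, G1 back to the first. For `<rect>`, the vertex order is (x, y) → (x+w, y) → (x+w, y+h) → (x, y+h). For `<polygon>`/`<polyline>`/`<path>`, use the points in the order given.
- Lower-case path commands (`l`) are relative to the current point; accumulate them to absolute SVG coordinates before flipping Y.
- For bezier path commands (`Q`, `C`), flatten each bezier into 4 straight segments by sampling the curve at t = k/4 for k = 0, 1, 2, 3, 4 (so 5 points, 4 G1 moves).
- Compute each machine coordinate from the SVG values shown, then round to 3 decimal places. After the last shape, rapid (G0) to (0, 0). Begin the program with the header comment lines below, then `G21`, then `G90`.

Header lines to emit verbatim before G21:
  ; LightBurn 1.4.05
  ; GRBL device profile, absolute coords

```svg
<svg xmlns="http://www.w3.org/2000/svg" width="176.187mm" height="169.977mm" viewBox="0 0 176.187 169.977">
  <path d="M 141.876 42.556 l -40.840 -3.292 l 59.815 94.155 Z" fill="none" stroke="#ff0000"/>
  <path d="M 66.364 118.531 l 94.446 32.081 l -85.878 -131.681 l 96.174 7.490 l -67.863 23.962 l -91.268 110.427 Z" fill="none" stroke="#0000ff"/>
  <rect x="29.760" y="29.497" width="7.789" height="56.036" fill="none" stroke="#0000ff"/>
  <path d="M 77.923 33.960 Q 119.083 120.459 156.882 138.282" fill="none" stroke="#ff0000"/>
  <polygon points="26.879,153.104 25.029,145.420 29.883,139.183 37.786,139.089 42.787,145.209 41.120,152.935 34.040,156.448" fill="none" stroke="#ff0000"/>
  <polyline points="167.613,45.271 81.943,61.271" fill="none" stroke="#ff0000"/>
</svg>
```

viewBox `0 0 176.187 169.977` with mm width/height → 1 unit = 1 mm. Flip: y_m = 169.977 − y_svg.

**Shape 1** — `<path>` closed polygon, stroke `#ff0000` → cut (S697, F1317). Machine vertices: (141.876,127.421) → (101.036,130.713) → (160.851,36.558) → (141.876,127.421). Closed: final G1 returns to the first vertex.

**Shape 2** — `<path>` closed polygon, stroke `#0000ff` → score (S574, F1796). Machine vertices: (66.364,51.446) → (160.810,19.365) → (74.932,151.046) → (171.106,143.556) → (103.243,119.594) → (11.975,9.167) → (66.364,51.446). Closed: final G1 returns to the first vertex.

**Shape 3** — `<rect>` rectangle, stroke `#0000ff` → score (S574, F1796). Machine vertices: (29.760,140.480) → (37.549,140.480) → (37.549,84.444) → (29.760,84.444) → (29.760,140.480). Closed: final G1 returns to the first vertex.

**Shape 4** — `<path>` quadratic bezier, stroke `#ff0000` → cut (S697, F1317). Control points (SVG): P0=(77.923,33.960), P1=(119.083,120.459), P2=(156.882,138.282); sampled at t=k/4. Machine vertices: (77.923,136.017) → (98.293,97.060) → (118.243,66.687) → (137.772,44.899) → (156.882,31.695). Open path.

**Shape 5** — `<polygon>` regular polygon, stroke `#ff0000` → cut (S697, F1317). Machine vertices: (26.879,16.873) → (25.029,24.557) → (29.883,30.794) → (37.786,30.888) → (42.787,24.768) → (41.120,17.042) → (34.040,13.529) → (26.879,16.873). Closed: final G1 returns to the first vertex.

**Shape 6** — `<polyline>` line segment, stroke `#ff0000` → cut (S697, F1317). Machine vertices: (167.613,124.706) → (81.943,108.706). Open path.

; LightBurn 1.4.05
; GRBL device profile, absolute coords
G21
G90
G0 X141.876 Y127.421
M3 S697
G1 X101.036 Y130.713 F1317
G1 X160.851 Y36.558
G1 X141.876 Y127.421
M5
G0 X66.364 Y51.446
M3 S574
G1 X160.810 Y19.365 F1796
G1 X74.932 Y151.046
G1 X171.106 Y143.556
G1 X103.243 Y119.594
G1 X11.975 Y9.167
G1 X66.364 Y51.446
M5
G0 X29.760 Y140.480
M3 S574
G1 X37.549 Y140.480 F1796
G1 X37.549 Y84.444
G1 X29.760 Y84.444
G1 X29.760 Y140.480
M5
G0 X77.923 Y136.017
M3 S697
G1 X98.293 Y97.060 F1317
G1 X118.243 Y66.687
G1 X137.772 Y44.899
G1 X156.882 Y31.695
M5
G0 X26.879 Y16.873
M3 S697
G1 X25.029 Y24.557 F1317
G1 X29.883 Y30.794
G1 X37.786 Y30.888
G1 X42.787 Y24.768
G1 X41.120 Y17.042
G1 X34.040 Y13.529
G1 X26.879 Y16.873
M5
G0 X167.613 Y124.706
M3 S697
G1 X81.943 Y108.706 F1317
M5
G0 X0.000 Y0.000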